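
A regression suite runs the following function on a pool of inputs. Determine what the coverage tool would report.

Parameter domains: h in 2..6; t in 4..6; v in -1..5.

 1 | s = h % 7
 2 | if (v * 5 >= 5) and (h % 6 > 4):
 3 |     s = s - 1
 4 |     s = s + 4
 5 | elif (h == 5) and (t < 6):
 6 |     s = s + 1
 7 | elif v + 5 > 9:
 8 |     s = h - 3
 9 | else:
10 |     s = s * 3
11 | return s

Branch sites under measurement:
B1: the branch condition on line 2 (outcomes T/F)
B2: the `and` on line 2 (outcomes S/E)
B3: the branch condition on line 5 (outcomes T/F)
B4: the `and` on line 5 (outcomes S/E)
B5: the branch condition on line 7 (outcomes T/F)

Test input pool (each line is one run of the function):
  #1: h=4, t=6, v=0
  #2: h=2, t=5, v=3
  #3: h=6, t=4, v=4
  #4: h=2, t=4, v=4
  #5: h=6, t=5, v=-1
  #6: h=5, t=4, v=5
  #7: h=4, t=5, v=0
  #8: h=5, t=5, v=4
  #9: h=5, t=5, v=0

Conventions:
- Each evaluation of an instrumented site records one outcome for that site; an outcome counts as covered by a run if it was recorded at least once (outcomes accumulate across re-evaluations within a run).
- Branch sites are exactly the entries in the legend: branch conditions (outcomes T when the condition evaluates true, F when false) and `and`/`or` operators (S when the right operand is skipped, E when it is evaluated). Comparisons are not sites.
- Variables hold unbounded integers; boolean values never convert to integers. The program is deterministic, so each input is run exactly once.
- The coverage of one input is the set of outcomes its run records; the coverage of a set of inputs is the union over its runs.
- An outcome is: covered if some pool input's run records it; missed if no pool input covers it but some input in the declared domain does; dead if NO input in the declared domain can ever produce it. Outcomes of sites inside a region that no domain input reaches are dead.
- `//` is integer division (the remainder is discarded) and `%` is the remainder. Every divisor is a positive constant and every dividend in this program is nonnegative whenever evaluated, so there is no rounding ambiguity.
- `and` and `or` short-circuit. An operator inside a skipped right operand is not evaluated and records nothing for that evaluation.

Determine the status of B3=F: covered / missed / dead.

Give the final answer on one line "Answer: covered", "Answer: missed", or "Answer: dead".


B3=F is recorded by pool input(s) 1, 2, 3, 4, 5, 7 -> covered
Answer: covered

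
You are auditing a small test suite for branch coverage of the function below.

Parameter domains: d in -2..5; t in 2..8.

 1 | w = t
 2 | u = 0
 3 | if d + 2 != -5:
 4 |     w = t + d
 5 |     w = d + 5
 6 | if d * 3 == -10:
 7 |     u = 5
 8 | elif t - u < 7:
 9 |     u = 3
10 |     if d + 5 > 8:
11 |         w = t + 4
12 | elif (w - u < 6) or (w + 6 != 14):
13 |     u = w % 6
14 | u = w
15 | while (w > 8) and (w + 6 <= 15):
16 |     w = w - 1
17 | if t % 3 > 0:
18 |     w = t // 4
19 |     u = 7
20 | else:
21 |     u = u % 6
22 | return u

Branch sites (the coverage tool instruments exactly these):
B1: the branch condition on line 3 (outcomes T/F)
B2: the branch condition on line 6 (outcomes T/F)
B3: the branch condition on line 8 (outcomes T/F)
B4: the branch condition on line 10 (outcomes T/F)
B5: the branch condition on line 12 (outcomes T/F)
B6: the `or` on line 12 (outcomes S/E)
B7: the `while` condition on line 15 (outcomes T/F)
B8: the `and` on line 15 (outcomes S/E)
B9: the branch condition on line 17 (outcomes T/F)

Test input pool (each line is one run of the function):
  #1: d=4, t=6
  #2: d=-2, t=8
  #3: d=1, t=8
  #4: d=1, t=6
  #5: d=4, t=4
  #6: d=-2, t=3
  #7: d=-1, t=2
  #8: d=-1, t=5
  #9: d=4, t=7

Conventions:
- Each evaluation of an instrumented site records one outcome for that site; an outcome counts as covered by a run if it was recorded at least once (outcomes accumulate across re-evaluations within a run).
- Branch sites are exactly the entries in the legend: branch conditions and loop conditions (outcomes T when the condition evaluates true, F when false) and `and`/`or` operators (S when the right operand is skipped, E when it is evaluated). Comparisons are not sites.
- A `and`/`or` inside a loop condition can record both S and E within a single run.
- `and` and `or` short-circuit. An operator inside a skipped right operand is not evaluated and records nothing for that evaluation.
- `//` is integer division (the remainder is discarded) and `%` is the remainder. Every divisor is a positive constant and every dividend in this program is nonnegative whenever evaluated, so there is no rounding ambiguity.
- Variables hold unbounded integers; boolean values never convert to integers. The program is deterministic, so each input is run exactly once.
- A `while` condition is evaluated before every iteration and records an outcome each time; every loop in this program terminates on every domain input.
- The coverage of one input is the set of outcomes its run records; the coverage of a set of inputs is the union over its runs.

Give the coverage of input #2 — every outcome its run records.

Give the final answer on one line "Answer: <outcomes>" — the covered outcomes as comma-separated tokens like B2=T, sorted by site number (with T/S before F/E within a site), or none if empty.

Simulating input #2 (d=-2, t=8) step by step:
  B1->T, B2->F, B3->F, B6->S, B5->T, B8->S, B7->F, B9->T
deduplicating events, the covered set is: B1=T, B2=F, B3=F, B5=T, B6=S, B7=F, B8=S, B9=T

Answer: B1=T, B2=F, B3=F, B5=T, B6=S, B7=F, B8=S, B9=T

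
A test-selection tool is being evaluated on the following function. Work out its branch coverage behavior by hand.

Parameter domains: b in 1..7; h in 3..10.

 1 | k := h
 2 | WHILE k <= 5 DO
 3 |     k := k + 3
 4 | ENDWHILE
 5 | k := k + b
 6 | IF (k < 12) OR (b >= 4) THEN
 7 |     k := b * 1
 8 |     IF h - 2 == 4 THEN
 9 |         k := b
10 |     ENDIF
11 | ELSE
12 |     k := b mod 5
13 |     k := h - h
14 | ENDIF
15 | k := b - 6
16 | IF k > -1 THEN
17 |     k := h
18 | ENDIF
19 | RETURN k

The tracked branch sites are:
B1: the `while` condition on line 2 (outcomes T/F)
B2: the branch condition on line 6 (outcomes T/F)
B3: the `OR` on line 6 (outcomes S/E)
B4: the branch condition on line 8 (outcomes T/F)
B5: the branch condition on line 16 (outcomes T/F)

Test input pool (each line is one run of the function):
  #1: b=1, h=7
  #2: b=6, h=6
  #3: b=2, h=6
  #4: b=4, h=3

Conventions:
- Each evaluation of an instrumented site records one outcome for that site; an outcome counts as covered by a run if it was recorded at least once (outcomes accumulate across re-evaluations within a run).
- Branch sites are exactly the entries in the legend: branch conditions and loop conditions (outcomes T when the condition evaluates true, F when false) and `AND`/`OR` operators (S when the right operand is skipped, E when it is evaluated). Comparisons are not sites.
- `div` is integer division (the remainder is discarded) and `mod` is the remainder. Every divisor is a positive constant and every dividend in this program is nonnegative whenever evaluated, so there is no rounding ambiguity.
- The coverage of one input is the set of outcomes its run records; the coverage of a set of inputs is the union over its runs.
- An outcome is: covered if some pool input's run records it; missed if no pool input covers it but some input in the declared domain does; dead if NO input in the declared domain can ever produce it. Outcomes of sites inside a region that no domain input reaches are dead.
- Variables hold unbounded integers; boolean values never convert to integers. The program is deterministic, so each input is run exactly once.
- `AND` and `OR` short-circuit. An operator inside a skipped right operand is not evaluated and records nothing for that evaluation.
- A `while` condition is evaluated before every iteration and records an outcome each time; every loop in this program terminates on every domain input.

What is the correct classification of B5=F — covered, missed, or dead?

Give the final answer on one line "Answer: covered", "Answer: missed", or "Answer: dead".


B5=F is recorded by pool input(s) 1, 3, 4 -> covered
Answer: covered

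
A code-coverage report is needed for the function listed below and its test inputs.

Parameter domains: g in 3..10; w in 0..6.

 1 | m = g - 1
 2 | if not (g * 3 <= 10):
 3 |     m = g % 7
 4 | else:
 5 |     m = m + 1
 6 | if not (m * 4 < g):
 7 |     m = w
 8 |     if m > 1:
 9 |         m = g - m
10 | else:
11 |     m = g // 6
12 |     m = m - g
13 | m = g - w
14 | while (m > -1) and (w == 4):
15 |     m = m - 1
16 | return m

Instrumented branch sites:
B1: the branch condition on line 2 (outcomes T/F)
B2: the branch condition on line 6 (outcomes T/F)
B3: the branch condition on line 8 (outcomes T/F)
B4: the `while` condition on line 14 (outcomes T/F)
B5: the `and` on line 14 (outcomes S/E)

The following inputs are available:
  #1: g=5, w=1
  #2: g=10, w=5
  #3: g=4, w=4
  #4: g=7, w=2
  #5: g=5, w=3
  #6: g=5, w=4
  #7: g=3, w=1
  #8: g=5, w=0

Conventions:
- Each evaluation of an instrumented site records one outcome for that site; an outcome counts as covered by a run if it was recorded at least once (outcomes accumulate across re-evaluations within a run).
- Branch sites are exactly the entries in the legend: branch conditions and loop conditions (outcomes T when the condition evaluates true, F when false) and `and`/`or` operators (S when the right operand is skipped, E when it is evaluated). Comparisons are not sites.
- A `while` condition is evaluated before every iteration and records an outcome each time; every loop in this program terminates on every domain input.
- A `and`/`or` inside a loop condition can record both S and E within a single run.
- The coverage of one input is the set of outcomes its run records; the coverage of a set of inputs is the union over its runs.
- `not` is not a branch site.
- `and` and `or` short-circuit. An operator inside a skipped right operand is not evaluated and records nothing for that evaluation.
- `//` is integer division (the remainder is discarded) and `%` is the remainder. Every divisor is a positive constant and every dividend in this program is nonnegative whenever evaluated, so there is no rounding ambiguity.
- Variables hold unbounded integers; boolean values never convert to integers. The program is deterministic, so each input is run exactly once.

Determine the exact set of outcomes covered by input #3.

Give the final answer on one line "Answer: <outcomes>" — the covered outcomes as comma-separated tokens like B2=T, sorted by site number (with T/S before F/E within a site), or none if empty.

Running input #3 (g=4, w=4), event by event:
  B1->T, B2->T, B3->T, B5->E, B4->T, B5->S, B4->F
deduplicating events, the covered set is: B1=T, B2=T, B3=T, B4=T, B4=F, B5=S, B5=E

Answer: B1=T, B2=T, B3=T, B4=T, B4=F, B5=S, B5=E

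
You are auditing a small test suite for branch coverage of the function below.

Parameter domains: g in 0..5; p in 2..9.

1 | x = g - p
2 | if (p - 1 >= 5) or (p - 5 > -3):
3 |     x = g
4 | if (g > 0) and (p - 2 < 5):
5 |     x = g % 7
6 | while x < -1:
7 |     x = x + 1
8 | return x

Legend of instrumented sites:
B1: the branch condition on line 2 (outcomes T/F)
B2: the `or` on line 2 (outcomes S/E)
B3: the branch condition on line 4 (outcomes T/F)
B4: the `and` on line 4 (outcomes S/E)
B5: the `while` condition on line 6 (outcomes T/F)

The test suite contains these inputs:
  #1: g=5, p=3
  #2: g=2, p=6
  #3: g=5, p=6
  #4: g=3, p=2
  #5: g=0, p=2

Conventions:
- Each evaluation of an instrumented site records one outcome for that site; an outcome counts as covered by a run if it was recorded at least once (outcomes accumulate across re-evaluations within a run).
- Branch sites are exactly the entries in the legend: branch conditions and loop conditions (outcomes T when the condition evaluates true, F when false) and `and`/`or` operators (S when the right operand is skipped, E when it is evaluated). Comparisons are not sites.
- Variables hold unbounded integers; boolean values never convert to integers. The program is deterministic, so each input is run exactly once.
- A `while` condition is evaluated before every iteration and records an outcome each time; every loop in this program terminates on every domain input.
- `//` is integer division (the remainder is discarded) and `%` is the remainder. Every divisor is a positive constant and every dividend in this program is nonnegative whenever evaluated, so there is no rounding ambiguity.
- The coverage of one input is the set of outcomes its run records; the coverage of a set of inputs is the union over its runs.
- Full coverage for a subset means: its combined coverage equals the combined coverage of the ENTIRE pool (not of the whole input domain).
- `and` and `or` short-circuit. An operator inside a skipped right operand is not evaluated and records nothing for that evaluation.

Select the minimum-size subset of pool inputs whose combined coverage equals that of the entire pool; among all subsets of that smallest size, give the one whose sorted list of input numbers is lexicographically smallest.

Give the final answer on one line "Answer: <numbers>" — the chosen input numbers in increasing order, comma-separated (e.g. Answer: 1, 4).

test 1 (g=5, p=3) hits B1=T, B2=E, B3=T, B4=E, B5=F
test 2 (g=2, p=6) hits B1=T, B2=S, B3=T, B4=E, B5=F
test 3 (g=5, p=6) hits B1=T, B2=S, B3=T, B4=E, B5=F
test 4 (g=3, p=2) hits B1=F, B2=E, B3=T, B4=E, B5=F
test 5 (g=0, p=2) hits B1=F, B2=E, B3=F, B4=S, B5=T, B5=F
union over all inputs: B1=T, B1=F, B2=S, B2=E, B3=T, B3=F, B4=S, B4=E, B5=T, B5=F (10 outcomes)
every size-1 subset falls short of the 10 outcomes (best: 6/10)
the canonical winner is {2, 5}: size 2, full 10-outcome coverage, earliest index list among size-2 covers

Answer: 2, 5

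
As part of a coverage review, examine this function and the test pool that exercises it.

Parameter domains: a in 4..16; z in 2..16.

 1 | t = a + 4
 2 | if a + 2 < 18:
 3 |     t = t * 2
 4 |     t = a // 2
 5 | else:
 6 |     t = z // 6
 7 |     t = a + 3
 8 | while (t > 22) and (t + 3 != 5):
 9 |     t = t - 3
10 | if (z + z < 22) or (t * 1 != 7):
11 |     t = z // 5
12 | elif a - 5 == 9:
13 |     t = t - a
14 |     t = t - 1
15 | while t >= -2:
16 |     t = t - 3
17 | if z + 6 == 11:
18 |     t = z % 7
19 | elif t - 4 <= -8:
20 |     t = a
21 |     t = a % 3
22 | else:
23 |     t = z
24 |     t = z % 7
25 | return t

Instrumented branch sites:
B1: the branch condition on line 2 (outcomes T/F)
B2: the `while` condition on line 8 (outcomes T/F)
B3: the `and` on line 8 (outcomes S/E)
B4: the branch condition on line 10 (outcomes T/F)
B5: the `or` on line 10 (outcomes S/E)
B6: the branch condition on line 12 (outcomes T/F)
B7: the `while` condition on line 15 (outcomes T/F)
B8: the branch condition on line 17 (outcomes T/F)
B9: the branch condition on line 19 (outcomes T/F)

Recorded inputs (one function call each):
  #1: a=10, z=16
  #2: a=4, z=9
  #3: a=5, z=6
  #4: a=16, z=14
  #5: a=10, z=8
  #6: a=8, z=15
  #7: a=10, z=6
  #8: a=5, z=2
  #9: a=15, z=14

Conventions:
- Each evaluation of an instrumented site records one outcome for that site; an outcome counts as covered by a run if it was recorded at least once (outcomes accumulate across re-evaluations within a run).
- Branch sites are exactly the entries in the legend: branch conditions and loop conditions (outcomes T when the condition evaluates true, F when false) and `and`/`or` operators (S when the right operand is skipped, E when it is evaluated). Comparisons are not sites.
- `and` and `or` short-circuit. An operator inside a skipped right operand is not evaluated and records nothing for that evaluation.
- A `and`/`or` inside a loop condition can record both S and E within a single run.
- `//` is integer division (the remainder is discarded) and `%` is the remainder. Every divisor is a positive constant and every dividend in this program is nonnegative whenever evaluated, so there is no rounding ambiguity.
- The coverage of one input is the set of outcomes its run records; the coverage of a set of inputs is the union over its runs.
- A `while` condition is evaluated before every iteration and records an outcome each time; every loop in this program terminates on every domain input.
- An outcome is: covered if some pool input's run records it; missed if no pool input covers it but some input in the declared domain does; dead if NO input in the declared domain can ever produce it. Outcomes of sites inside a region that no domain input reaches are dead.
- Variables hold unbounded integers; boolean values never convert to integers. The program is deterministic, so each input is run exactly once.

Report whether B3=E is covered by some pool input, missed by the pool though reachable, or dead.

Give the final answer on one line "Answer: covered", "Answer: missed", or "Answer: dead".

no pool input records B3=E
checking all 195 inputs in the declared domain: B3=E is never recorded -> dead

Answer: dead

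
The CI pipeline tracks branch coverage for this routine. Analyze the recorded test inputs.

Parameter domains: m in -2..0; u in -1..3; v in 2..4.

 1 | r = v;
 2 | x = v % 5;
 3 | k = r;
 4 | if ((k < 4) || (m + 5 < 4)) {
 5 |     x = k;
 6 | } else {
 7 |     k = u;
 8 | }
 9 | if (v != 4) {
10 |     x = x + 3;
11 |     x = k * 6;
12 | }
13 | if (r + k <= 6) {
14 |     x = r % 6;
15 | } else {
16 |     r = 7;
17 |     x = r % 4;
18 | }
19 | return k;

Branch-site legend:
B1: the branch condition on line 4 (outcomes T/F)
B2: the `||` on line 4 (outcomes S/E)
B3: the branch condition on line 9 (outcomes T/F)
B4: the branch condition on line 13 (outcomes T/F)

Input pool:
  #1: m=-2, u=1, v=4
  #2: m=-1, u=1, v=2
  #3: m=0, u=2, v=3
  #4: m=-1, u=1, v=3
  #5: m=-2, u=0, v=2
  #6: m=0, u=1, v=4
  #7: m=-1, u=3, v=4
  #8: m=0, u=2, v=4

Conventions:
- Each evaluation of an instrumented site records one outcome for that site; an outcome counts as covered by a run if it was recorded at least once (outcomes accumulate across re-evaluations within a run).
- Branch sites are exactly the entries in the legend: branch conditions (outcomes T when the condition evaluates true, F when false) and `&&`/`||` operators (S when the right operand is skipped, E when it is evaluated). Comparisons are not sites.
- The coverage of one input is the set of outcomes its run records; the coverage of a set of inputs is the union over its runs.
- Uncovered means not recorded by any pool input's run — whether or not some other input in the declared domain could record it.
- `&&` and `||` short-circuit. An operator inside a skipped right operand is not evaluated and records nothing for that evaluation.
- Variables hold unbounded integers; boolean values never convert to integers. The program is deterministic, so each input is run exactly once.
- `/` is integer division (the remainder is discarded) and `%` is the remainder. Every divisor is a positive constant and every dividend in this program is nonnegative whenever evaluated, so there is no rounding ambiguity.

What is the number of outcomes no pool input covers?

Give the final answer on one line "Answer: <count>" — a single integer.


test 1 (m=-2, u=1, v=4) fires B2->E, B1->T, B3->F, B4->F; hits B1=T, B2=E, B3=F, B4=F
test 2 (m=-1, u=1, v=2) fires B2->S, B1->T, B3->T, B4->T; hits B1=T, B2=S, B3=T, B4=T
test 3 (m=0, u=2, v=3) fires B2->S, B1->T, B3->T, B4->T; hits B1=T, B2=S, B3=T, B4=T
test 4 (m=-1, u=1, v=3) fires B2->S, B1->T, B3->T, B4->T; hits B1=T, B2=S, B3=T, B4=T
test 5 (m=-2, u=0, v=2) fires B2->S, B1->T, B3->T, B4->T; hits B1=T, B2=S, B3=T, B4=T
test 6 (m=0, u=1, v=4) fires B2->E, B1->F, B3->F, B4->T; hits B1=F, B2=E, B3=F, B4=T
test 7 (m=-1, u=3, v=4) fires B2->E, B1->F, B3->F, B4->F; hits B1=F, B2=E, B3=F, B4=F
test 8 (m=0, u=2, v=4) fires B2->E, B1->F, B3->F, B4->T; hits B1=F, B2=E, B3=F, B4=T
union over the pool: B1=T, B1=F, B2=S, B2=E, B3=T, B3=F, B4=T, B4=F
uncovered (0 of 8): none
Answer: 0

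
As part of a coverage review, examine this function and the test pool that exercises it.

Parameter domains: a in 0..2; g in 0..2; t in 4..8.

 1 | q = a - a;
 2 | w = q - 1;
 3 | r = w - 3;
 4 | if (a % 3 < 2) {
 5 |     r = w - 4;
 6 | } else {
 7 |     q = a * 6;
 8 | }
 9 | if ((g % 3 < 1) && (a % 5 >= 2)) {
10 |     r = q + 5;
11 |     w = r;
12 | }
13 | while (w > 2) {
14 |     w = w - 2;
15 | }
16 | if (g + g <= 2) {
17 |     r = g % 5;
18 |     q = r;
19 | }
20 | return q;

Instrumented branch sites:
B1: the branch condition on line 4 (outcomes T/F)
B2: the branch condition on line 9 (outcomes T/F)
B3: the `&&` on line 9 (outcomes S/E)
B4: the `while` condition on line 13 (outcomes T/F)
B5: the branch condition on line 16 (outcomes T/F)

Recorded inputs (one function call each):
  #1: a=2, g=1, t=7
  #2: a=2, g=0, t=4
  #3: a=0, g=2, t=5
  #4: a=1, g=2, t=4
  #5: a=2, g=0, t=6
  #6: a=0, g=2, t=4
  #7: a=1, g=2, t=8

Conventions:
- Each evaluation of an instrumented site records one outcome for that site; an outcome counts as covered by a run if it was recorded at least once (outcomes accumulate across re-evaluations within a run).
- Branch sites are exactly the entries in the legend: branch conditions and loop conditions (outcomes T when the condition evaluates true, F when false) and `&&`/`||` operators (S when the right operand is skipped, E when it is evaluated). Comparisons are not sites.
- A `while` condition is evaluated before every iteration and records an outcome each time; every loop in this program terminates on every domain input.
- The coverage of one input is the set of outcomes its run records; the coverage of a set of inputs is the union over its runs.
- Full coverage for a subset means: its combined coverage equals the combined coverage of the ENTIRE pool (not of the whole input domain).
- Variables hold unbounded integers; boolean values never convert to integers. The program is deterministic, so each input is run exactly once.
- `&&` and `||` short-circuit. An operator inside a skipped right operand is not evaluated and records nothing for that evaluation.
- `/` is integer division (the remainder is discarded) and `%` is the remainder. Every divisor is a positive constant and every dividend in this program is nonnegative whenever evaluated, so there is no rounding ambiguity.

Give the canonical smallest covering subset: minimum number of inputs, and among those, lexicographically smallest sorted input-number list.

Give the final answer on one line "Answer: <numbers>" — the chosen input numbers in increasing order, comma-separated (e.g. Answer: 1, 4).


#1 (a=2, g=1, t=7) -> B1->F, B3->S, B2->F, B4->F, B5->T; covered: B1=F, B2=F, B3=S, B4=F, B5=T
#2 (a=2, g=0, t=4) -> B1->F, B3->E, B2->T, B4->T, B4->T, B4->T, B4->T, B4->T, B4->T, B4->T, B4->T, B4->F, B5->T; covered: B1=F, B2=T, B3=E, B4=T, B4=F, B5=T
#3 (a=0, g=2, t=5) -> B1->T, B3->S, B2->F, B4->F, B5->F; covered: B1=T, B2=F, B3=S, B4=F, B5=F
#4 (a=1, g=2, t=4) -> B1->T, B3->S, B2->F, B4->F, B5->F; covered: B1=T, B2=F, B3=S, B4=F, B5=F
#5 (a=2, g=0, t=6) -> B1->F, B3->E, B2->T, B4->T, B4->T, B4->T, B4->T, B4->T, B4->T, B4->T, B4->T, B4->F, B5->T; covered: B1=F, B2=T, B3=E, B4=T, B4=F, B5=T
#6 (a=0, g=2, t=4) -> B1->T, B3->S, B2->F, B4->F, B5->F; covered: B1=T, B2=F, B3=S, B4=F, B5=F
#7 (a=1, g=2, t=8) -> B1->T, B3->S, B2->F, B4->F, B5->F; covered: B1=T, B2=F, B3=S, B4=F, B5=F
pool-wide coverage (10 outcomes): B1=T, B1=F, B2=T, B2=F, B3=S, B3=E, B4=T, B4=F, B5=T, B5=F
checked all size-1 subsets: none covers 10 outcomes (max 6/10)
at size 2, {2, 3} reaches all 10 outcomes; every lexicographically earlier size-2 subset fails
Answer: 2, 3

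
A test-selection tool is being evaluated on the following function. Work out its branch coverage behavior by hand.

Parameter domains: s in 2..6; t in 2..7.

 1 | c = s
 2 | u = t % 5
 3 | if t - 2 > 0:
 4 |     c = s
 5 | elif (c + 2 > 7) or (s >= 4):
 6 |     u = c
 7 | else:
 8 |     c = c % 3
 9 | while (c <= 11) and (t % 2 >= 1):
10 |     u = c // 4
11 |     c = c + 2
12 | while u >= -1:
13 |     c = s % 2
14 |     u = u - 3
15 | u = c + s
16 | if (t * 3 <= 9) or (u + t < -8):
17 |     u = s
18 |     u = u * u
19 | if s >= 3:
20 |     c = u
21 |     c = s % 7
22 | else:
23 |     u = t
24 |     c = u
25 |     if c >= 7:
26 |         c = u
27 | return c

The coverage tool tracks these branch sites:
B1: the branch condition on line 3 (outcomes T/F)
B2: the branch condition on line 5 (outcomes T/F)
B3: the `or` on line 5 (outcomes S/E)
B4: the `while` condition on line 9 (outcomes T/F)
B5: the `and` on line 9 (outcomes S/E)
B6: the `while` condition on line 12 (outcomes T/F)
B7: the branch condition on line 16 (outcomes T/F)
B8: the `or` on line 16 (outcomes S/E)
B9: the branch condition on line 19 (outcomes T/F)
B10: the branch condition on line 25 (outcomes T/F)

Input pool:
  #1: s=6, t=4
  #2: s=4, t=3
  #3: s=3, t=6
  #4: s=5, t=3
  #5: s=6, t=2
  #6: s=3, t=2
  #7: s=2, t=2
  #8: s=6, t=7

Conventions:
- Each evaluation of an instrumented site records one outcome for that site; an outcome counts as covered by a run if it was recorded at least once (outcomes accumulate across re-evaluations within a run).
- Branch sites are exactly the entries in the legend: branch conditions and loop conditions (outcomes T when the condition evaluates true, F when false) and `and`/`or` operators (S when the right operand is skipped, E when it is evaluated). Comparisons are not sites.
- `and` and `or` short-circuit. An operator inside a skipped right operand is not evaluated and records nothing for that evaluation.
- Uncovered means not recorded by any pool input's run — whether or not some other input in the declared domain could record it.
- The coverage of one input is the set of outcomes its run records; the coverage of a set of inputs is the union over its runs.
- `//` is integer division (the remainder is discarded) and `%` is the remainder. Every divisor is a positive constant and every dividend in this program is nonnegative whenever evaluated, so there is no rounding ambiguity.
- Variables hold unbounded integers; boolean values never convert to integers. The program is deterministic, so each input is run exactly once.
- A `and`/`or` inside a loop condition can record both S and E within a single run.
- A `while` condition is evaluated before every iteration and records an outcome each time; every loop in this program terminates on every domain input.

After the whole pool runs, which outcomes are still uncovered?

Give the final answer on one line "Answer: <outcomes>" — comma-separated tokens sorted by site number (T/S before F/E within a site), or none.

run #1 (s=6, t=4) runs B1->T, B5->E, B4->F, B6->T, B6->T, B6->F, B8->E, B7->F, B9->T; records B1=T, B4=F, B5=E, B6=T, B6=F, B7=F, B8=E, B9=T
run #2 (s=4, t=3) runs B1->T, B5->E, B4->T, B5->E, B4->T, B5->E, B4->T, B5->E, B4->T, B5->S, B4->F, B6->T, B6->T, B6->F, ...; records B1=T, B4=T, B4=F, B5=S, B5=E, B6=T, B6=F, B7=T, B8=S, B9=T
run #3 (s=3, t=6) runs B1->T, B5->E, B4->F, B6->T, B6->F, B8->E, B7->F, B9->T; records B1=T, B4=F, B5=E, B6=T, B6=F, B7=F, B8=E, B9=T
run #4 (s=5, t=3) runs B1->T, B5->E, B4->T, B5->E, B4->T, B5->E, B4->T, B5->E, B4->T, B5->S, B4->F, B6->T, B6->T, B6->F, ...; records B1=T, B4=T, B4=F, B5=S, B5=E, B6=T, B6=F, B7=T, B8=S, B9=T
run #5 (s=6, t=2) runs B1->F, B3->S, B2->T, B5->E, B4->F, B6->T, B6->T, B6->T, B6->F, B8->S, B7->T, B9->T; records B1=F, B2=T, B3=S, B4=F, B5=E, B6=T, B6=F, B7=T, B8=S, B9=T
run #6 (s=3, t=2) runs B1->F, B3->E, B2->F, B5->E, B4->F, B6->T, B6->T, B6->F, B8->S, B7->T, B9->T; records B1=F, B2=F, B3=E, B4=F, B5=E, B6=T, B6=F, B7=T, B8=S, B9=T
run #7 (s=2, t=2) runs B1->F, B3->E, B2->F, B5->E, B4->F, B6->T, B6->T, B6->F, B8->S, B7->T, B9->F, B10->F; records B1=F, B2=F, B3=E, B4=F, B5=E, B6=T, B6=F, B7=T, B8=S, B9=F, B10=F
run #8 (s=6, t=7) runs B1->T, B5->E, B4->T, B5->E, B4->T, B5->E, B4->T, B5->S, B4->F, B6->T, B6->T, B6->F, B8->E, B7->F, ...; records B1=T, B4=T, B4=F, B5=S, B5=E, B6=T, B6=F, B7=F, B8=E, B9=T
union over the pool: B1=T, B1=F, B2=T, B2=F, B3=S, B3=E, B4=T, B4=F, B5=S, B5=E, B6=T, B6=F, B7=T, B7=F, B8=S, B8=E, B9=T, B9=F, B10=F
uncovered (1 of 20): B10=T

Answer: B10=T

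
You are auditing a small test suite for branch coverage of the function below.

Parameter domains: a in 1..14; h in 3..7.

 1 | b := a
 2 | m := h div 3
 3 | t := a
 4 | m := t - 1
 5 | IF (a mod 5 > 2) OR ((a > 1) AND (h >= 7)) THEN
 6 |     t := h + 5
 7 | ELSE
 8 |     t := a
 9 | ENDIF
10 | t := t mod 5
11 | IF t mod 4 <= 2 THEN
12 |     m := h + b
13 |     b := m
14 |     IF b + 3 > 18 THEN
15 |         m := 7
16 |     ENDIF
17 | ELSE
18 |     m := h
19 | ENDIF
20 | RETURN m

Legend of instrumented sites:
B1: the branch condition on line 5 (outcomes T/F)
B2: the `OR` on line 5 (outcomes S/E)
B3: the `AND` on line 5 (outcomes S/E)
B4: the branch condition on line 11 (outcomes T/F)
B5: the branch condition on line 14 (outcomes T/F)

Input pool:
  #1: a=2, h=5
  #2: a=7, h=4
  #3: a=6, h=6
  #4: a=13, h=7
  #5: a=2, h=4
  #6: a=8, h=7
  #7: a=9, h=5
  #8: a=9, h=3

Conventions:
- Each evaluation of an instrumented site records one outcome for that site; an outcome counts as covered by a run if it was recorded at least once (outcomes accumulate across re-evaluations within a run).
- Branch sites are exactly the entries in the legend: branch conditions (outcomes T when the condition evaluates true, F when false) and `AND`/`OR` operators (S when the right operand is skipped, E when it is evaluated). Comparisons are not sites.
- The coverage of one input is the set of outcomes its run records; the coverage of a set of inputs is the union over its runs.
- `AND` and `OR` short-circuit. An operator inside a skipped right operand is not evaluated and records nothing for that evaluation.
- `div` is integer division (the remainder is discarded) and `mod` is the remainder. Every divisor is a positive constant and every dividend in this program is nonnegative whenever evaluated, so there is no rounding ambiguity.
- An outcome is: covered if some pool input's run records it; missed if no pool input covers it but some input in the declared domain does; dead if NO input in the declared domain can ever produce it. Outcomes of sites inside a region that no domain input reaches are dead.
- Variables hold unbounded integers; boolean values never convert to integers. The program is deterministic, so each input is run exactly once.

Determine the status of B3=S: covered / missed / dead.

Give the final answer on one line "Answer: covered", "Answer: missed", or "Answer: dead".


no pool input records B3=S
but domain input (a=1, h=3) does record it -> reachable, so missed
Answer: missed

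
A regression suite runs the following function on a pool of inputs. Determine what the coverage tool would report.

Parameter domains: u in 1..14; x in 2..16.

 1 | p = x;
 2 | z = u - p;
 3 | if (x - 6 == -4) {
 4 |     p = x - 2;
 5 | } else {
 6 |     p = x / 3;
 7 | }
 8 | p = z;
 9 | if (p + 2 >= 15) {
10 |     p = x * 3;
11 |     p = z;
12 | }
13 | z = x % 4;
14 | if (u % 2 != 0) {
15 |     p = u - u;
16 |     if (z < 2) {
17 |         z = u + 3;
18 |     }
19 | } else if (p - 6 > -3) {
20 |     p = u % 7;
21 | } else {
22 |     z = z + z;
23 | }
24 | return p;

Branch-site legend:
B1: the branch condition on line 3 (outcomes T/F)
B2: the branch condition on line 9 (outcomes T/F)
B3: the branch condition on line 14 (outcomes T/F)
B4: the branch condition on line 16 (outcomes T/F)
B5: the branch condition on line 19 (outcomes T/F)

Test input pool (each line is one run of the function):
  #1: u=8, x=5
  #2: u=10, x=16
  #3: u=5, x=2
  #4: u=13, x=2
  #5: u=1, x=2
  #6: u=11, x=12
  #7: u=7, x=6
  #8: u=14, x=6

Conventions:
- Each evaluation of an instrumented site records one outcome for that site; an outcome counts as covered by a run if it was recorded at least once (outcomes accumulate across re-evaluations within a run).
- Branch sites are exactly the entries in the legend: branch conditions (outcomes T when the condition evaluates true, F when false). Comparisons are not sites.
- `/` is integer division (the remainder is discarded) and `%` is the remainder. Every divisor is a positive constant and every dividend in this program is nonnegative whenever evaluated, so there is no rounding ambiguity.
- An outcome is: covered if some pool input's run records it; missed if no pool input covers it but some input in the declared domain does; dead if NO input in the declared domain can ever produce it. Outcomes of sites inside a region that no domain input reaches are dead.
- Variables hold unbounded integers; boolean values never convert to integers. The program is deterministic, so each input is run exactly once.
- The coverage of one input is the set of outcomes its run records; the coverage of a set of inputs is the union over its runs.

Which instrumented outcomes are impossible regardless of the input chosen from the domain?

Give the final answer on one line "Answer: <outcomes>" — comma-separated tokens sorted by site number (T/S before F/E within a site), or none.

checking every outcome against all 210 domain inputs:
  B2=T: no domain input ever produces it -> dead
  reachable outcomes have witnesses, e.g. B1=T (e.g. u=1, x=2), B1=F (e.g. u=1, x=3), B2=F (e.g. u=1, x=2), B3=T (e.g. u=1, x=2)

Answer: B2=T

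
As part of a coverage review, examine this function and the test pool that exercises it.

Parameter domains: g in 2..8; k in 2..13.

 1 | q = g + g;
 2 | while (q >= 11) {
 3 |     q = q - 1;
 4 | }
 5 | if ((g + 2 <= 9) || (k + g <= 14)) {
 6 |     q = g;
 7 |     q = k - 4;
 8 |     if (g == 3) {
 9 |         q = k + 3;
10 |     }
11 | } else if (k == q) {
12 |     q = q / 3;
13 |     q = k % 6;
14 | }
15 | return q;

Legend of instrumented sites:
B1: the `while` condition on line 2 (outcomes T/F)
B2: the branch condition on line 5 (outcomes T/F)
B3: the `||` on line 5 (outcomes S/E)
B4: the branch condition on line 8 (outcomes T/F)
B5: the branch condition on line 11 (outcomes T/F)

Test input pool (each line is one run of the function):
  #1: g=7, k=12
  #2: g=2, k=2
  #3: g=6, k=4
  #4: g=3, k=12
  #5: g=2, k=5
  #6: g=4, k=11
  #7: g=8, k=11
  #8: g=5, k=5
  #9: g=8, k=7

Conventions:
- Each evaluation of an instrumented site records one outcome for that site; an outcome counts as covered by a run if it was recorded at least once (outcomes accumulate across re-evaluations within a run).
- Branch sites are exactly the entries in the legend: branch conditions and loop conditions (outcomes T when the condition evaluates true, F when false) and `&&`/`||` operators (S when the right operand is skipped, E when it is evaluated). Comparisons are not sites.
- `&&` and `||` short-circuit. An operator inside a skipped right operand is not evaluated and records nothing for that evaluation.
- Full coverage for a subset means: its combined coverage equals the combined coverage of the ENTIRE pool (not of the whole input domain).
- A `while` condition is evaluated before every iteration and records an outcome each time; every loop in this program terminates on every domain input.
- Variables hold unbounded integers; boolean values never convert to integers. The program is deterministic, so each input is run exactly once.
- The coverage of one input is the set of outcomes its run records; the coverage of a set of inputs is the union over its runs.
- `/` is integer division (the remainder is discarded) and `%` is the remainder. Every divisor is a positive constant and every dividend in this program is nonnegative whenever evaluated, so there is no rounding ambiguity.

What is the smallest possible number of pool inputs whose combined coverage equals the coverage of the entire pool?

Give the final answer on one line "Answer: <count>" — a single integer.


input #1 (g=7, k=12): events B1->T, B1->T, B1->T, B1->T, B1->F, B3->S, B2->T, B4->F; covers B1=T, B1=F, B2=T, B3=S, B4=F
input #2 (g=2, k=2): events B1->F, B3->S, B2->T, B4->F; covers B1=F, B2=T, B3=S, B4=F
input #3 (g=6, k=4): events B1->T, B1->T, B1->F, B3->S, B2->T, B4->F; covers B1=T, B1=F, B2=T, B3=S, B4=F
input #4 (g=3, k=12): events B1->F, B3->S, B2->T, B4->T; covers B1=F, B2=T, B3=S, B4=T
input #5 (g=2, k=5): events B1->F, B3->S, B2->T, B4->F; covers B1=F, B2=T, B3=S, B4=F
input #6 (g=4, k=11): events B1->F, B3->S, B2->T, B4->F; covers B1=F, B2=T, B3=S, B4=F
input #7 (g=8, k=11): events B1->T, B1->T, B1->T, B1->T, B1->T, B1->T, B1->F, B3->E, B2->F, B5->F; covers B1=T, B1=F, B2=F, B3=E, B5=F
input #8 (g=5, k=5): events B1->F, B3->S, B2->T, B4->F; covers B1=F, B2=T, B3=S, B4=F
input #9 (g=8, k=7): events B1->T, B1->T, B1->T, B1->T, B1->T, B1->T, B1->F, B3->E, B2->F, B5->F; covers B1=T, B1=F, B2=F, B3=E, B5=F
the full pool covers 9 outcomes: B1=T, B1=F, B2=T, B2=F, B3=S, B3=E, B4=T, B4=F, B5=F
no size-1 subset reaches all 9 outcomes (best union: 5/9)
no size-2 subset reaches all 9 outcomes (best union: 8/9)
inputs {1, 4, 7} (size 3) cover everything; no size-3 subset with a lexicographically smaller index list covers all 9
Answer: 3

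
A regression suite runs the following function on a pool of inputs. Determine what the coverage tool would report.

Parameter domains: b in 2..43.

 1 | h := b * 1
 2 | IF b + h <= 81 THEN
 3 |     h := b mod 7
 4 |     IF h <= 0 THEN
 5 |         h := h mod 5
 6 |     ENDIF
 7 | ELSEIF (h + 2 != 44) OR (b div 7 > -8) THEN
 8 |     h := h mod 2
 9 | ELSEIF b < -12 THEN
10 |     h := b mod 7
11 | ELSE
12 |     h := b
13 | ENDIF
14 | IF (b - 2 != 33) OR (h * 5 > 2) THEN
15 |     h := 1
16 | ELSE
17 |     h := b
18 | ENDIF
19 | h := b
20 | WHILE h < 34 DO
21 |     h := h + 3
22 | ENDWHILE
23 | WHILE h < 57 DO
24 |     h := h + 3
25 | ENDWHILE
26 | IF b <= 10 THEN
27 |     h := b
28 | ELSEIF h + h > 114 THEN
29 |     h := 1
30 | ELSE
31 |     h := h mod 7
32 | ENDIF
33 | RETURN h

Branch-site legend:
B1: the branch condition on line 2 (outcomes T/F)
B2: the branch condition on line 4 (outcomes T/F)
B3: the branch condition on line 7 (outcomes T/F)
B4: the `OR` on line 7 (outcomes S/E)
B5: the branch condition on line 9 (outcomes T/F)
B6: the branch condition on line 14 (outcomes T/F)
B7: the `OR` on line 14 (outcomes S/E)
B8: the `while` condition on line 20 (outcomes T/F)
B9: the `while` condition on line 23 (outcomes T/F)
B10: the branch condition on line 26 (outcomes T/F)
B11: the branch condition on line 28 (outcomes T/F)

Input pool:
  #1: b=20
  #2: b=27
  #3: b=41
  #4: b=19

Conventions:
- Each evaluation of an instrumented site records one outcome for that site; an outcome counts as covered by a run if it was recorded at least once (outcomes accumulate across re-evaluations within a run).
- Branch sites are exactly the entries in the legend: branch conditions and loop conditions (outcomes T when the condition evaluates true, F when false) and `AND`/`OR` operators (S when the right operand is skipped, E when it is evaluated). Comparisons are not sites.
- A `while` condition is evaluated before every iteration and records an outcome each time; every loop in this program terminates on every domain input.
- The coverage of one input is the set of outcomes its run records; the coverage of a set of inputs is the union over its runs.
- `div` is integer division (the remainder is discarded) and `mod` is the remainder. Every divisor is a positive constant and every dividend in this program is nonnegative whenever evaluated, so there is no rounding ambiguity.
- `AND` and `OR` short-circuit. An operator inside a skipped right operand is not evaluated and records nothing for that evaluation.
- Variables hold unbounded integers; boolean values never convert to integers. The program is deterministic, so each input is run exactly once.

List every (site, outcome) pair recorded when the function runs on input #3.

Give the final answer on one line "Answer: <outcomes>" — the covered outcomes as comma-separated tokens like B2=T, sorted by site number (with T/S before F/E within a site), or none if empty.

Running input #3 (b=41), event by event:
  B1->F, B4->S, B3->T, B7->S, B6->T, B8->F, B9->T, B9->T, B9->T, B9->T
  B9->T, B9->T, B9->F, B10->F, B11->T
deduplicating events, the covered set is: B1=F, B3=T, B4=S, B6=T, B7=S, B8=F, B9=T, B9=F, B10=F, B11=T

Answer: B1=F, B3=T, B4=S, B6=T, B7=S, B8=F, B9=T, B9=F, B10=F, B11=T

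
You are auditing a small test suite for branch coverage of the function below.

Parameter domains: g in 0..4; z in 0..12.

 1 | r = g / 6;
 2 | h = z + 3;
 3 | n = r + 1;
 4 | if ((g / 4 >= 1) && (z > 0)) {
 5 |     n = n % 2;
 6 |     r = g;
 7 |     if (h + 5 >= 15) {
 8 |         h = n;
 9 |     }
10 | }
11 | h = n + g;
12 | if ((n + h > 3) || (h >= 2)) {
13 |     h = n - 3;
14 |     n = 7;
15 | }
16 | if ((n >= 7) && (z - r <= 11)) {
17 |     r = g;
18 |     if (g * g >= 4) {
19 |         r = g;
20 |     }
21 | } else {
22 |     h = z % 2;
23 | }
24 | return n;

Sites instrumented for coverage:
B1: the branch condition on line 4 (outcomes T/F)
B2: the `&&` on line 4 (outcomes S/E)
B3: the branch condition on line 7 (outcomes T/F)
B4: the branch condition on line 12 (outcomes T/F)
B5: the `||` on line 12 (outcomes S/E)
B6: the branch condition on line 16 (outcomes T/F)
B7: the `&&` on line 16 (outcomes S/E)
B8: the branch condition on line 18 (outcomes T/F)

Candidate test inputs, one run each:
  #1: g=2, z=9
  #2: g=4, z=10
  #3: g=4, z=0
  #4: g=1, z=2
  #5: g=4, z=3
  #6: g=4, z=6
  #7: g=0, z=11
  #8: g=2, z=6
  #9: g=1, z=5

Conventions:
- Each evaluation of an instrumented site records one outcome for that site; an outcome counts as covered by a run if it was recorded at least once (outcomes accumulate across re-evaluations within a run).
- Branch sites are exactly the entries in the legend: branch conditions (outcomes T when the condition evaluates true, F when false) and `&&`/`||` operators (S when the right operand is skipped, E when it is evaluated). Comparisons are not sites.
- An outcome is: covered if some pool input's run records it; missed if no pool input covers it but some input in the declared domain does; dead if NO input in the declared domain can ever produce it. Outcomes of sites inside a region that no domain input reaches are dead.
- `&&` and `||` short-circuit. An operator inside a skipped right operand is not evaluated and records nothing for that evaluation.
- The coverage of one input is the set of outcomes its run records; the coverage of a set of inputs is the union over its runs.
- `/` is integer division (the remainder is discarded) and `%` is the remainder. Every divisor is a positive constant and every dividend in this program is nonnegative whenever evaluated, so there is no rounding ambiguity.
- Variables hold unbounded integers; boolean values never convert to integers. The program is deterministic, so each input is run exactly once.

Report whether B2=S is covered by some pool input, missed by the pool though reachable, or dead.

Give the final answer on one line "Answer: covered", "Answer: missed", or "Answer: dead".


B2=S is recorded by pool input(s) 1, 4, 7, 8, 9 -> covered
Answer: covered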